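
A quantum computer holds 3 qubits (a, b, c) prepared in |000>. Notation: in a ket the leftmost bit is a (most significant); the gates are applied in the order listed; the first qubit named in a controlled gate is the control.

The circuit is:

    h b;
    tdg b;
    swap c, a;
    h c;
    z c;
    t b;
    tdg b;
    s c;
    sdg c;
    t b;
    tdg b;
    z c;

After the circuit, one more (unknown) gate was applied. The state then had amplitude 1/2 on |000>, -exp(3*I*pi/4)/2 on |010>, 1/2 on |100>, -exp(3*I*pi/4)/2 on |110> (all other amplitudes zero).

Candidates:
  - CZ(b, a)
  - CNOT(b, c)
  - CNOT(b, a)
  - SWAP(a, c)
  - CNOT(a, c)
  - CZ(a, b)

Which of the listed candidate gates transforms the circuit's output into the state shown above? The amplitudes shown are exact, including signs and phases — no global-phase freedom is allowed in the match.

The unique candidate consistent with the amplitudes is SWAP(a, c).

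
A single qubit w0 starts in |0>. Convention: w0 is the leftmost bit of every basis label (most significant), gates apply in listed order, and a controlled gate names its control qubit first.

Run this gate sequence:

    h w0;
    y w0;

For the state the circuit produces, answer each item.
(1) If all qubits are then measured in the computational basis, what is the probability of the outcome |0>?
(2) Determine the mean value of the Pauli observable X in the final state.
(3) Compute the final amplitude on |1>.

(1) Outcome |0> occurs with probability 1/2.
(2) In the final state, X has expectation -1.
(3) |1> carries amplitude sqrt(2)*I/2 in the final state.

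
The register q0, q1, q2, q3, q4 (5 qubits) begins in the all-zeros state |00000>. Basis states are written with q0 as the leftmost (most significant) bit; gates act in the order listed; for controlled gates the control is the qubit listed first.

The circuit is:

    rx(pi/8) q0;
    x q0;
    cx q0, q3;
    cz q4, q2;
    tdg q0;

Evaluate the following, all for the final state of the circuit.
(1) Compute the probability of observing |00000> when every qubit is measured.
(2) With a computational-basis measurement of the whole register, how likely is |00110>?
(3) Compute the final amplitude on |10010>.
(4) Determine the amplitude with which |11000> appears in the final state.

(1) The probability of measuring |00000> is sin(pi/16)**2.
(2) The probability of measuring |00110> is 0.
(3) |10010> carries amplitude -exp(3*I*pi/4)*cos(pi/16) in the final state.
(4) The amplitude on |11000> is 0.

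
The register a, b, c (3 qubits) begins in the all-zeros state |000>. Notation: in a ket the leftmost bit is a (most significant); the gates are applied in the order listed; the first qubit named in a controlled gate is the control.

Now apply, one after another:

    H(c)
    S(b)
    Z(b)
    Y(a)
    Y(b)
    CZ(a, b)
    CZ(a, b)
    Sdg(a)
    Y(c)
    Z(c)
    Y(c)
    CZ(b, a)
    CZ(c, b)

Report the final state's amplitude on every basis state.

After the circuit, the state carries amplitude sqrt(2)*I/2 on |110>, sqrt(2)*I/2 on |111>, and 0 on every other basis state.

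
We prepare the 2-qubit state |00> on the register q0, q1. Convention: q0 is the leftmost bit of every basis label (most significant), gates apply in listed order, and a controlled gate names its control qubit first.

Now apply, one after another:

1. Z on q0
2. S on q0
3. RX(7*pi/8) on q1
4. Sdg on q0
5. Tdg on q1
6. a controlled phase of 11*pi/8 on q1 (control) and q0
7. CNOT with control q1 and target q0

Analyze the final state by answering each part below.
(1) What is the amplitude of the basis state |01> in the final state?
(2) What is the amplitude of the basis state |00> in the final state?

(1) The amplitude on |01> is 0.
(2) |00> carries amplitude cos(7*pi/16) in the final state.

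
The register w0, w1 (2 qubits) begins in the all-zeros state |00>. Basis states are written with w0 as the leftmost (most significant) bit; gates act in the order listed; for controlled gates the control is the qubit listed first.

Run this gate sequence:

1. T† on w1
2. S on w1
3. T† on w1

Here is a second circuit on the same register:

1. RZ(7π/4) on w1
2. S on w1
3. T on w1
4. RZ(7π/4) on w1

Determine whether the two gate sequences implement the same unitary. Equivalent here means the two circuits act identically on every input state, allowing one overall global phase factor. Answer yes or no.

No: there is an input state on which the two circuits produce genuinely different outputs (not merely differing by a phase).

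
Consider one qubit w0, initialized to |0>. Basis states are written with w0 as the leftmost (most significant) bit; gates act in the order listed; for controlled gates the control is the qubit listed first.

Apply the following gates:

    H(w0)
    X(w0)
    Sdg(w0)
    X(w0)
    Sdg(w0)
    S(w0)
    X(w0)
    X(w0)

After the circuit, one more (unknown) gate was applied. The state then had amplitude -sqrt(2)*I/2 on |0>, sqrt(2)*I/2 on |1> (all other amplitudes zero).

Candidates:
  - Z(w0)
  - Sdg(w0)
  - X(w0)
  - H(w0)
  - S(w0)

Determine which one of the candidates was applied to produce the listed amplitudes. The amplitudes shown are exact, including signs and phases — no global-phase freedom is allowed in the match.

It was S(w0) that produced the state shown.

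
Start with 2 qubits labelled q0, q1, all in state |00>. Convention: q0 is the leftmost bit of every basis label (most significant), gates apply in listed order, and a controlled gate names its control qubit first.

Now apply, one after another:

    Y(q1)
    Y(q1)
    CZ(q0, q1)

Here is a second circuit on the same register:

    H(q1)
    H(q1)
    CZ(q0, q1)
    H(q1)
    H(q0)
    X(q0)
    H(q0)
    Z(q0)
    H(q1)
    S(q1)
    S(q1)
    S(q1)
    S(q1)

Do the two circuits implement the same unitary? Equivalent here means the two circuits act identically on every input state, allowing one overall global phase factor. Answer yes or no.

Yes — the two circuits implement the same unitary up to a global phase.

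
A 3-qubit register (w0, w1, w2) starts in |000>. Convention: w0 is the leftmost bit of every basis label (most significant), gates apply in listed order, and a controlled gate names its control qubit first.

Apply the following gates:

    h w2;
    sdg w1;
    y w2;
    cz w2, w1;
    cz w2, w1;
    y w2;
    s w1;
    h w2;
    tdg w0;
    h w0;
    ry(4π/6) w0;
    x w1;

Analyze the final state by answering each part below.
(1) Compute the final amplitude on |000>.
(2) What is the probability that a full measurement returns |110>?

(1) |000> carries amplitude 0 in the final state. Key observation: gates 1-8 undo each other exactly, leaving only the rest of the circuit to track.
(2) The probability of measuring |110> is sqrt(3)/4 + 1/2.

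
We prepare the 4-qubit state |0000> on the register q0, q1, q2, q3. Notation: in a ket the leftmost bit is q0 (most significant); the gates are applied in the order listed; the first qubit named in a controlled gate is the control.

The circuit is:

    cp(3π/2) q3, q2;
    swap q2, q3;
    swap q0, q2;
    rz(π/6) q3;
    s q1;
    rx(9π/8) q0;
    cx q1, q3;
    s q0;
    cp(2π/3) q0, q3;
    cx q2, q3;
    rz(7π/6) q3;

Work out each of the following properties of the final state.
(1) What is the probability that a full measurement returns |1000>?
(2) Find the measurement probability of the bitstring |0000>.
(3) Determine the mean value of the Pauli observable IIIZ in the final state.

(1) The probability of measuring |1000> is sin(7*pi/16)**2.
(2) A full measurement returns |0000> with probability cos(7*pi/16)**2.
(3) The observable IIIZ averages to 1.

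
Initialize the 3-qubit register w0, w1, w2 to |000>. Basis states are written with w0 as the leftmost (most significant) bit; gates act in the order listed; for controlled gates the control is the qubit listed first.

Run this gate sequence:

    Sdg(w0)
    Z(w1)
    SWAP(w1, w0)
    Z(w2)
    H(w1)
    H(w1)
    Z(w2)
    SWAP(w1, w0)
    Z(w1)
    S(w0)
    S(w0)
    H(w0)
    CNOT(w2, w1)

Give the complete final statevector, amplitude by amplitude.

The resulting statevector has amplitude sqrt(2)/2 on |000>, sqrt(2)/2 on |100>, and 0 on every other basis state.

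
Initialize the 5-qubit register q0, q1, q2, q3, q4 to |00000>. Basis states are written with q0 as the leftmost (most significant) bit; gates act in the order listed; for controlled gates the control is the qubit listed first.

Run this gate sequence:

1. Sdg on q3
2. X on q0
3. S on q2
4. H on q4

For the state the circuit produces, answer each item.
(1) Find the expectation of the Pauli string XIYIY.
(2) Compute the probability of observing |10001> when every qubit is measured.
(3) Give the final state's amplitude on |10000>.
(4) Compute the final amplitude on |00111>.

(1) The observable XIYIY averages to 0.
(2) The probability of measuring |10001> is 1/2.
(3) The amplitude on |10000> is sqrt(2)/2.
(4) The final state's coefficient on |00111> equals 0.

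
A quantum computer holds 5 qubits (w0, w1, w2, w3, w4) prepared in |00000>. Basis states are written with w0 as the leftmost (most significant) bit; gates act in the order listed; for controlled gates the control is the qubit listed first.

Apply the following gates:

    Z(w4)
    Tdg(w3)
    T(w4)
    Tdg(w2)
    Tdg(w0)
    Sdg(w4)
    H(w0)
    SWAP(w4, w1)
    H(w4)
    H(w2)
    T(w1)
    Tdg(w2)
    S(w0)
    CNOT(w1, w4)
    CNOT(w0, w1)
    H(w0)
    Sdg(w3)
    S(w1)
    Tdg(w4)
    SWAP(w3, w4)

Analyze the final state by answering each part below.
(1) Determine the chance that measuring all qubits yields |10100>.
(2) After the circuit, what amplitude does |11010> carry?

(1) Outcome |10100> occurs with probability 1/16.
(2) The amplitude on |11010> is -exp(3*I*pi/4)/4.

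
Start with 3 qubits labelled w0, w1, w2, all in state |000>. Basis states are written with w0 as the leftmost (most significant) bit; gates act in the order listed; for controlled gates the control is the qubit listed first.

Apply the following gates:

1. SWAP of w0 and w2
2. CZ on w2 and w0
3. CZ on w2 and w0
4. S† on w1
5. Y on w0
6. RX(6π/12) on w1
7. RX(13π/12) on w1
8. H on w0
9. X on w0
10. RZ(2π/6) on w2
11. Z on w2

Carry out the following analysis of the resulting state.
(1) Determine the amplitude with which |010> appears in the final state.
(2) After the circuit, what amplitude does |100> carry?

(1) The amplitude on |010> is (-sqrt(sqrt(2) + 2)/8 + sqrt(2 - sqrt(2))/8 + sqrt(6 - 3*sqrt(2))/8 + sqrt(3*sqrt(2) + 6)/8)*exp(5*I*pi/6). Key observation: gates 2-3 undo each other exactly, leaving only the rest of the circuit to track.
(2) The amplitude on |100> is (-sqrt(3*sqrt(2) + 6)/8 - sqrt(sqrt(2) + 2)/8 - sqrt(2 - sqrt(2))/8 + sqrt(6 - 3*sqrt(2))/8)*exp(I*pi/3).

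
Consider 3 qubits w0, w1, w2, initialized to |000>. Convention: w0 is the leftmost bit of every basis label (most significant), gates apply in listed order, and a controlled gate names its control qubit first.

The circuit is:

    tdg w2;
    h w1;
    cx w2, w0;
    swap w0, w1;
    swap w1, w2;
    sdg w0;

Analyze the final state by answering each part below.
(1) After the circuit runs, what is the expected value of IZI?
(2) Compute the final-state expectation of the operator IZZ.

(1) The expectation value of IZI is 1.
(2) In the final state, IZZ has expectation 1.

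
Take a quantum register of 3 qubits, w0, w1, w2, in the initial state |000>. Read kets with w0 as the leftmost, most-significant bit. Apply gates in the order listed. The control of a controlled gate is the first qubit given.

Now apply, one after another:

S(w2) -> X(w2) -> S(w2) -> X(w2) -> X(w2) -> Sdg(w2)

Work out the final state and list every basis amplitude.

The final amplitudes are 1 on |001>, and 0 on every other basis state.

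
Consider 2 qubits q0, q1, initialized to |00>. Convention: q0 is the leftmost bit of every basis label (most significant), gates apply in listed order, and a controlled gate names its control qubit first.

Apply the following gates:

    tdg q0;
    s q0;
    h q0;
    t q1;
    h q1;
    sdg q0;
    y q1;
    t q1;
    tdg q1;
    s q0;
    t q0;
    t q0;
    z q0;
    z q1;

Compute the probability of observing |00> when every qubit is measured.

Outcome |00> occurs with probability 1/4.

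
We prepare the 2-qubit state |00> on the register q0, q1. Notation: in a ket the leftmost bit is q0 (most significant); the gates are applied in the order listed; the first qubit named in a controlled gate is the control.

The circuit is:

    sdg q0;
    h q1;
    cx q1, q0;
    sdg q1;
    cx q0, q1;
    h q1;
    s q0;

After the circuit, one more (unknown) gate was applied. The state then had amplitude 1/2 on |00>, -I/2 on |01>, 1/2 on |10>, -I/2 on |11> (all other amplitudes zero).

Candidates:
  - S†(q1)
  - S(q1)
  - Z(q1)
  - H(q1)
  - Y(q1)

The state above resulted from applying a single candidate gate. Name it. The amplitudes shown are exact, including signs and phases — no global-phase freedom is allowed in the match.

It was S†(q1) that produced the state shown.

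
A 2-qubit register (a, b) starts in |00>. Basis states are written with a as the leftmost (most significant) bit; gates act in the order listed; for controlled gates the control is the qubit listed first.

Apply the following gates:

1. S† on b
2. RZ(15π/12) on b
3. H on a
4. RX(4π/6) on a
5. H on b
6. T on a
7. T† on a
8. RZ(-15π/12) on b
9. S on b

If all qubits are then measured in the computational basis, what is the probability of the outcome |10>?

Outcome |10> occurs with probability 1/4.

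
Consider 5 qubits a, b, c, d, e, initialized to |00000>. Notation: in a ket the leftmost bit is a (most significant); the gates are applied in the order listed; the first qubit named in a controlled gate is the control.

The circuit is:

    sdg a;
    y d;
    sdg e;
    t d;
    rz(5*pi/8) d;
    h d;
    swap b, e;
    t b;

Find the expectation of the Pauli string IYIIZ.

In the final state, IYIIZ has expectation 0.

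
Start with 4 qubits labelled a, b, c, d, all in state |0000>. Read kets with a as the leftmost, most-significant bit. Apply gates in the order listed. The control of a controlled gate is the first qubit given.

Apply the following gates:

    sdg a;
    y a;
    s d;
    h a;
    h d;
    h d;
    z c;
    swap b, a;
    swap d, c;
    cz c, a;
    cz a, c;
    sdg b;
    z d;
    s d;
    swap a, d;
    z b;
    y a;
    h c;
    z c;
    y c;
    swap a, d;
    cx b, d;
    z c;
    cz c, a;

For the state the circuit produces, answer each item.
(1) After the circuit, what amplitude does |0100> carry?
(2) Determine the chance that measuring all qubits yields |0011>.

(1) The final state's coefficient on |0100> equals -1/2. Key observation: the block from step 5 through step 6 cancels to the identity and can be dropped.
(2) Outcome |0011> occurs with probability 1/4.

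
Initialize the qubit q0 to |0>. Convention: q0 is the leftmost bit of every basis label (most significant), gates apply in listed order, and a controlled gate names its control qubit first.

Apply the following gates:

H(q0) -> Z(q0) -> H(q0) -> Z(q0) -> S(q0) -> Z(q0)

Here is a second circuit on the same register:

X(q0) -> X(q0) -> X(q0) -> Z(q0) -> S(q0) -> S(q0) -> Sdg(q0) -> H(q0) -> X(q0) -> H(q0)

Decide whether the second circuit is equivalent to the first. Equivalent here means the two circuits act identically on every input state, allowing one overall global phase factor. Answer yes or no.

Yes: on every input state the two circuits agree up to one overall phase factor.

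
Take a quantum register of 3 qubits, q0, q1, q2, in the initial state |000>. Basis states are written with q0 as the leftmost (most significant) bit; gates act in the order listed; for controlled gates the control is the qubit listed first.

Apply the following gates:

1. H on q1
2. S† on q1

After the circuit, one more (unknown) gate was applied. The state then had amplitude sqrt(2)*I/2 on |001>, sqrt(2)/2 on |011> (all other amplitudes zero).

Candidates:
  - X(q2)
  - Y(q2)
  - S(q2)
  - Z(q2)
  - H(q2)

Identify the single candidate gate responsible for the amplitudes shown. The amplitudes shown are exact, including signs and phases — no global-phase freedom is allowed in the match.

The unique candidate consistent with the amplitudes is Y(q2).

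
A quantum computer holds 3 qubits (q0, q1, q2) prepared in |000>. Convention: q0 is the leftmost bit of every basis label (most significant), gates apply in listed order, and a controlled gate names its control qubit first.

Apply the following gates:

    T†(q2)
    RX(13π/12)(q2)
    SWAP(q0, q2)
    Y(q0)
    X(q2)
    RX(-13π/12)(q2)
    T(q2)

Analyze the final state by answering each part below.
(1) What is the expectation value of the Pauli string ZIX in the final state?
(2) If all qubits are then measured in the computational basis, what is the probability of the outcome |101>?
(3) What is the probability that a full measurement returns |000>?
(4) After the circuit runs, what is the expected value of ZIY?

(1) The observable ZIX averages to -sqrt(2)/8.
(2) The probability of measuring |101> is -sqrt(6)/8 - sqrt(2)/8 + sqrt(3)/16 + 3/8.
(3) A full measurement returns |000> with probability sqrt(3)/16 + sqrt(2)/8 + sqrt(6)/8 + 3/8.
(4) The observable ZIY averages to sqrt(2)/8.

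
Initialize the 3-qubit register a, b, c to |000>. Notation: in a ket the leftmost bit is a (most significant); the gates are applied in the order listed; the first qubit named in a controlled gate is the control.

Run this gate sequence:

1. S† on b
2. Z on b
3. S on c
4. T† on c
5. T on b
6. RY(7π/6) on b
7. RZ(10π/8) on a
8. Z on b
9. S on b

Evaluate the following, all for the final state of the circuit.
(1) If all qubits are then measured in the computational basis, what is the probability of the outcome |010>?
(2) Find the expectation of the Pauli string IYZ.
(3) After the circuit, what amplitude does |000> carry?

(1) The probability of measuring |010> is sqrt(3)/4 + 1/2.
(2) The expectation value of IYZ is 1/2.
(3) The final state's coefficient on |000> equals (-sqrt(2) + sqrt(6))*exp(3*I*pi/8)/4.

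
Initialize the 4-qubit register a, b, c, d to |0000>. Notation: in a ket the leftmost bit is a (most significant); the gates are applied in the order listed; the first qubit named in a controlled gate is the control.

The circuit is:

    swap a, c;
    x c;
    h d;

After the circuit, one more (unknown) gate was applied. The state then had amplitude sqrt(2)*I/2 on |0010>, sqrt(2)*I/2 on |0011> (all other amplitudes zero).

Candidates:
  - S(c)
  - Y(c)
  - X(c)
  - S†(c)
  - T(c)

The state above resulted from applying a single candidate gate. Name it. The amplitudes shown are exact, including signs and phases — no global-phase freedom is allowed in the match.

The applied gate was S(c).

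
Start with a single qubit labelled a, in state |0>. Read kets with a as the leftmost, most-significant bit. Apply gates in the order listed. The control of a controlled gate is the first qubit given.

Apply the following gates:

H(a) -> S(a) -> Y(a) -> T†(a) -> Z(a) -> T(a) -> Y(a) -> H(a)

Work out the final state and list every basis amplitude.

The resulting statevector has amplitude -1/2 + I/2 on |0>, -1/2 - I/2 on |1>.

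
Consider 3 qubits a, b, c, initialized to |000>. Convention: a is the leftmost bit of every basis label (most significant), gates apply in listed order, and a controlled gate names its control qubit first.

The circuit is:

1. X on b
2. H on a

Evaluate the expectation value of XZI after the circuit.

The observable XZI averages to -1.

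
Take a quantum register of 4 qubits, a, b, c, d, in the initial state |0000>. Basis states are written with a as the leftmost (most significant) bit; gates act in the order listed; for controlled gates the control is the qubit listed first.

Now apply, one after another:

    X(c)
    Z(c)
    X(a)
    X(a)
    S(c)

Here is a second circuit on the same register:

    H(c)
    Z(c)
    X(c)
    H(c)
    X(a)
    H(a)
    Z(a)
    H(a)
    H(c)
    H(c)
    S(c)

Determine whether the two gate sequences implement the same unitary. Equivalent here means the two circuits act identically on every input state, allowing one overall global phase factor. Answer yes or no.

Yes — the two circuits implement the same unitary up to a global phase.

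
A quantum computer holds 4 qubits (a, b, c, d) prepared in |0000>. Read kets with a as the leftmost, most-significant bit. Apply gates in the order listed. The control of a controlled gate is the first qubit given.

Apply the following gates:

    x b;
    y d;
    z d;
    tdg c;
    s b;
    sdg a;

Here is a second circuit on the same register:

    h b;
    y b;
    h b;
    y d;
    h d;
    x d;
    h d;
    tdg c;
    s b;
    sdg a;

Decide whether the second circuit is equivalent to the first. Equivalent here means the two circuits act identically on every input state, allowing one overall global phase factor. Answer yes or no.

No: there is an input state on which the two circuits produce genuinely different outputs (not merely differing by a phase).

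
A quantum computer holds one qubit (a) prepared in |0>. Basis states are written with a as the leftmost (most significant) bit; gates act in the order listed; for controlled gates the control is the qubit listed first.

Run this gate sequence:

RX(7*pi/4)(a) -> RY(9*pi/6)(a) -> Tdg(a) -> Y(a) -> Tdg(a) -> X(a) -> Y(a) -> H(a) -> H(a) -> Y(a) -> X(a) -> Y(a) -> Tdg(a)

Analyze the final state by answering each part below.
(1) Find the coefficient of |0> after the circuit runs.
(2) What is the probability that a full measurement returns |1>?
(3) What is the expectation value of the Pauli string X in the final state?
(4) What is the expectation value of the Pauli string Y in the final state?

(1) The final state's coefficient on |0> equals sqrt(2)*(sqrt(2 - sqrt(2)) - I*sqrt(sqrt(2) + 2))*exp(I*pi/4)/4.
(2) The probability of measuring |1> is 1/2.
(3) The observable X averages to 0.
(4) In the final state, Y has expectation 1.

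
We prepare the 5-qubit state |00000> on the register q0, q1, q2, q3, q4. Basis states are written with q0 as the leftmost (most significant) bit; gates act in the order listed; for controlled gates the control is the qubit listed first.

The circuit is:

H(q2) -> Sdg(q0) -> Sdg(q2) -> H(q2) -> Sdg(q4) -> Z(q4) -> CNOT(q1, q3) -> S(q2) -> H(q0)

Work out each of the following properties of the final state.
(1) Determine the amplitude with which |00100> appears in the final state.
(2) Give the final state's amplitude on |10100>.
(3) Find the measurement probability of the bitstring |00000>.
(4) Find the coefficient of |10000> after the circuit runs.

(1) The amplitude on |00100> is sqrt(2)*(-1 + I)/4.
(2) The final state's coefficient on |10100> equals sqrt(2)*(-1 + I)/4.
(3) The probability of measuring |00000> is 1/4.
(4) |10000> carries amplitude sqrt(2)*(1 - I)/4 in the final state.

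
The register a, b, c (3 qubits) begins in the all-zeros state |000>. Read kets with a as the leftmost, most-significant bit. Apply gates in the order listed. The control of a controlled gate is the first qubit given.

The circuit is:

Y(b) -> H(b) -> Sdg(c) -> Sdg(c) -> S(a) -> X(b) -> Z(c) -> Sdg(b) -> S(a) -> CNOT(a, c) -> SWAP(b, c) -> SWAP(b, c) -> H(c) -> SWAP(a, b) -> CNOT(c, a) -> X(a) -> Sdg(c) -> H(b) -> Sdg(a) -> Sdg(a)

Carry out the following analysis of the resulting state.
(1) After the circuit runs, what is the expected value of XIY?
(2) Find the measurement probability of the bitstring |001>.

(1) The expectation value of XIY is 1.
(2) The probability of measuring |001> is 1/8.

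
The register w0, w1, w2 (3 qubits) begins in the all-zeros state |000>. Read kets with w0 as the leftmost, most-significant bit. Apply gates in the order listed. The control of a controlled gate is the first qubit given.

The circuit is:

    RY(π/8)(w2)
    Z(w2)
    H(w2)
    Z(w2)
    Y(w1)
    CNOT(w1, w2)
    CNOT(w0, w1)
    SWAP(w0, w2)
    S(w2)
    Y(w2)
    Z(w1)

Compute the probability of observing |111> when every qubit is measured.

A full measurement returns |111> with probability 1/2 - sqrt(2 - sqrt(2))/4.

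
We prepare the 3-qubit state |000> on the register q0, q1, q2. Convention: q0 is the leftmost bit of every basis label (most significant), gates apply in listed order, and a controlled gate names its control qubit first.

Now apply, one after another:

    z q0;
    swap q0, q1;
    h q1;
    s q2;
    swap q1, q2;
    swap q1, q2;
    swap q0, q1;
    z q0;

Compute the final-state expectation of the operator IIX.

The expectation value of IIX is 0.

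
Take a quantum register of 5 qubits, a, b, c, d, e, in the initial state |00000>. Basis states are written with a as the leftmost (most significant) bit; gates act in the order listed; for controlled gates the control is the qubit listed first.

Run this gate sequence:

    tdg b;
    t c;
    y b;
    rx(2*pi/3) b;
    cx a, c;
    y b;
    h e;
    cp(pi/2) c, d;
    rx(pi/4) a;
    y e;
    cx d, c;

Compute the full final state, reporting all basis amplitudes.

The final amplitudes are -I*sqrt(2*sqrt(2) + 4)/8 on |00000>, I*sqrt(2*sqrt(2) + 4)/8 on |00001>, sqrt(6*sqrt(2) + 12)/8 on |01000>, -sqrt(6*sqrt(2) + 12)/8 on |01001>, -sqrt(4 - 2*sqrt(2))/8 on |10000>, sqrt(4 - 2*sqrt(2))/8 on |10001>, -I*sqrt(12 - 6*sqrt(2))/8 on |11000>, I*sqrt(12 - 6*sqrt(2))/8 on |11001>, and 0 on every other basis state.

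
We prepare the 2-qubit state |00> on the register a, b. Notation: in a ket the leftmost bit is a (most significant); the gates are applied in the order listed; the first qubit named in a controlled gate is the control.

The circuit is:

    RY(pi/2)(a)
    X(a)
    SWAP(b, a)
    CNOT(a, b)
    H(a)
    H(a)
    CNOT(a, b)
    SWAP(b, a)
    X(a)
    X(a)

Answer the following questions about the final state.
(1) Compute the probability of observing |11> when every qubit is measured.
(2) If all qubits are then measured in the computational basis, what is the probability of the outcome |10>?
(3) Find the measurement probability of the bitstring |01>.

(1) Outcome |11> occurs with probability 0. Key observation: the block from step 3 through step 8 cancels to the identity and can be dropped.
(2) A full measurement returns |10> with probability 1/2.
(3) A full measurement returns |01> with probability 0.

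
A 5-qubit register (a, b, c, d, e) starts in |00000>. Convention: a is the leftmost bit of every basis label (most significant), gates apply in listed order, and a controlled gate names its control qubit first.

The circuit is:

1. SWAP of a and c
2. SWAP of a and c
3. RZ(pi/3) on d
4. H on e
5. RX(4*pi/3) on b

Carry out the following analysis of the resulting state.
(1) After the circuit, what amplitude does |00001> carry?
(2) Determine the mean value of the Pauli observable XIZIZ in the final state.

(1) |00001> carries amplitude sqrt(2)*exp(5*I*pi/6)/4 in the final state.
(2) The expectation value of XIZIZ is 0.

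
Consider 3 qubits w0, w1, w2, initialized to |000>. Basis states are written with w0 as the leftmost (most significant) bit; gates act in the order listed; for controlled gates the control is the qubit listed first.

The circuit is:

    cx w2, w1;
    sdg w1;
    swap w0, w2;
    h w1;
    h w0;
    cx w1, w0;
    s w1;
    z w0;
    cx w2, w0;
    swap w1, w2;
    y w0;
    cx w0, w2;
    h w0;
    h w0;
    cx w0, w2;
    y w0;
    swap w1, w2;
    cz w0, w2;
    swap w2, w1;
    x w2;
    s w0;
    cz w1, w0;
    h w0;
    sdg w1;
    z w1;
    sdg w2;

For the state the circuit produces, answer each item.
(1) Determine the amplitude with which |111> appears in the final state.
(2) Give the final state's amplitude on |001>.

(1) |111> carries amplitude 0 in the final state. Key observation: gates 10-17 undo each other exactly, leaving only the rest of the circuit to track.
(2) The final state's coefficient on |001> equals sqrt(2)*(-1 - I)/4.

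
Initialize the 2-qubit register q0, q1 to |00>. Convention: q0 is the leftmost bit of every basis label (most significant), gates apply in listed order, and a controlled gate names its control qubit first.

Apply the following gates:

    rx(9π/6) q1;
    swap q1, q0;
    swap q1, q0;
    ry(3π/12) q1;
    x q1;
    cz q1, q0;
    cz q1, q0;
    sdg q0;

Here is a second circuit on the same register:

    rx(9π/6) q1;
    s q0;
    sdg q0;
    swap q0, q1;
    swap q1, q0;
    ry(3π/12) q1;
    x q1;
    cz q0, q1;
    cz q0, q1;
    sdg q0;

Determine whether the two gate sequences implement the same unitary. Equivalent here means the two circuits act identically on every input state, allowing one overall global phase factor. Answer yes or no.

Yes, they are equivalent — the unitaries differ by at most a global phase.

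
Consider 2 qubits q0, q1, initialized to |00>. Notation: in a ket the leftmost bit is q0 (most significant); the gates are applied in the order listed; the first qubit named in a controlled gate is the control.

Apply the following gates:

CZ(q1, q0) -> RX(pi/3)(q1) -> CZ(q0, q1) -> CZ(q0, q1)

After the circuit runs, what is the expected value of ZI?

The expectation value of ZI is 1. Key observation: the block from step 3 through step 4 cancels to the identity and can be dropped.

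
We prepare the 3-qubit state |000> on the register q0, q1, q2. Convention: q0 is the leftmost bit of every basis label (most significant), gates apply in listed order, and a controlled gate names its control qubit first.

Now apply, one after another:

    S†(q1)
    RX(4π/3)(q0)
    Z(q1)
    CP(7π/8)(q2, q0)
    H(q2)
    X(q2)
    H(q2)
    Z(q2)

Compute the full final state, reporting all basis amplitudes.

The final amplitudes are -1/2 on |000>, -sqrt(3)*I/2 on |100>, and 0 on every other basis state. Key observation: gates 5-8 undo each other exactly, leaving only the rest of the circuit to track.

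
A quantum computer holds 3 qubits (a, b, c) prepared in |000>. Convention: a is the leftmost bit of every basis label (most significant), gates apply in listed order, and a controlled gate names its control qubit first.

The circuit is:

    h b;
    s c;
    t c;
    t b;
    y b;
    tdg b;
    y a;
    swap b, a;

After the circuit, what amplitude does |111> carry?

|111> carries amplitude 0 in the final state.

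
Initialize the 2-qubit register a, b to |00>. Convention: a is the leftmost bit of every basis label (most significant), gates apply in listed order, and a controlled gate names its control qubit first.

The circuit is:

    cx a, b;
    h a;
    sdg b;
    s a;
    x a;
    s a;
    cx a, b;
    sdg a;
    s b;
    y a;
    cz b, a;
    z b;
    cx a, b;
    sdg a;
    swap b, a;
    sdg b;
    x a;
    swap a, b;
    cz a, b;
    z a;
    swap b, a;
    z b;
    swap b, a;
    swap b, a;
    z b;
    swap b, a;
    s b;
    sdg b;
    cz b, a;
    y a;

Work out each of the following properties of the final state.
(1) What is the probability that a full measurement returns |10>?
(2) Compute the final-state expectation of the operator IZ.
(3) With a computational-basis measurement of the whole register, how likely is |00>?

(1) The probability of measuring |10> is 1/2. Key observation: steps 21-26 multiply out to the identity, so the circuit reduces to the remaining gates.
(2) The observable IZ averages to 1.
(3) Outcome |00> occurs with probability 1/2.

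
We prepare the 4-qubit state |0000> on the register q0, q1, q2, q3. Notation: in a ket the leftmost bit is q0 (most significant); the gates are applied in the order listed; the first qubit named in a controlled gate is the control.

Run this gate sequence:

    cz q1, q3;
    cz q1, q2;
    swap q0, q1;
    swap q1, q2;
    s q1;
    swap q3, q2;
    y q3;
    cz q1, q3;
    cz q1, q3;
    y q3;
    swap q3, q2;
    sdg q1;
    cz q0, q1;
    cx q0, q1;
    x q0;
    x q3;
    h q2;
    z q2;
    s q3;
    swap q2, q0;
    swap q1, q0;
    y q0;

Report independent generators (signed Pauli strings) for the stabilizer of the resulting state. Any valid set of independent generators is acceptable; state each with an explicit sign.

The stabilizer group can be generated by -IXII, -ZIII, -IIZI, -IIIZ, among other valid generating sets.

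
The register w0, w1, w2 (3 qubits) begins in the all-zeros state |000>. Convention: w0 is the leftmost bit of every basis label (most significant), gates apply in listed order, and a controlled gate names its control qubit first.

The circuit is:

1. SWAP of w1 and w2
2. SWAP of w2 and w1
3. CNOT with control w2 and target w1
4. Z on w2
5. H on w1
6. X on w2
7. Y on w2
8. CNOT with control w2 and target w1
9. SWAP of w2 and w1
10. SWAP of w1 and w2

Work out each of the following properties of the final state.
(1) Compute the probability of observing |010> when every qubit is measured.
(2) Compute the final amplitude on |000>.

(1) Outcome |010> occurs with probability 1/2.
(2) The amplitude on |000> is -sqrt(2)*I/2.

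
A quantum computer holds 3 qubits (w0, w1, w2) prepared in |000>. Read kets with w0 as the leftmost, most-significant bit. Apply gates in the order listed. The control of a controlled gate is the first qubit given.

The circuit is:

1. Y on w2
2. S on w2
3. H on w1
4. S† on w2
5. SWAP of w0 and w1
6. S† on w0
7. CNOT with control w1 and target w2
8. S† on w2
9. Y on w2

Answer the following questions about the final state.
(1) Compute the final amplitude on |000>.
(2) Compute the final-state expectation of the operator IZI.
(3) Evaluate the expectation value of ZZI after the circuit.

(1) The final state's coefficient on |000> equals -sqrt(2)*I/2.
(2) In the final state, IZI has expectation 1.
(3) In the final state, ZZI has expectation 0.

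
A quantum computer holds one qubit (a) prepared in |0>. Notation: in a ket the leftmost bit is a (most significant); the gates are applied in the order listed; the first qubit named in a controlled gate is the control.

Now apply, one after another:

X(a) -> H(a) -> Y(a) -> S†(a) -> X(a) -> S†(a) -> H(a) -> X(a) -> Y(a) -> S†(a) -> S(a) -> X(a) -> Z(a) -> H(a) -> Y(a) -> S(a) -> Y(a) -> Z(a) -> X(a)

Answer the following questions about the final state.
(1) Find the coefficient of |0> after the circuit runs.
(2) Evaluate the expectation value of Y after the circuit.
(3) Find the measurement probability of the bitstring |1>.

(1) The amplitude on |0> is sqrt(2)*I/2.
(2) The observable Y averages to 1.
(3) Outcome |1> occurs with probability 1/2.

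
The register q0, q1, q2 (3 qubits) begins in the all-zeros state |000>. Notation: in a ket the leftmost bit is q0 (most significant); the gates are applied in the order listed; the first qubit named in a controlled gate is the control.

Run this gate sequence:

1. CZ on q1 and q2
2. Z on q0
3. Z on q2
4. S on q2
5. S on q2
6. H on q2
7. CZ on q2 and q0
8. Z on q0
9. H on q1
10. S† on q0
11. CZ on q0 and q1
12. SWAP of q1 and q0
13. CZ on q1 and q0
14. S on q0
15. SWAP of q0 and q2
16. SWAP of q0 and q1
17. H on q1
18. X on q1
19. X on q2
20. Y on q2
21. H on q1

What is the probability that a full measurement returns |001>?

A full measurement returns |001> with probability 1/4.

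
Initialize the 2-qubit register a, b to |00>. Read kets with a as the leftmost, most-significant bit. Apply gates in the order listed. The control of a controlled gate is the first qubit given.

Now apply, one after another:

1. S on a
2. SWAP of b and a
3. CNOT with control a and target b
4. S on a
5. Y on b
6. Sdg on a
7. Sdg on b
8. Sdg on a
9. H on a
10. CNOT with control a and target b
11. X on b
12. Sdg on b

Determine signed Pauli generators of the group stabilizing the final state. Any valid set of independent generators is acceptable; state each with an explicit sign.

The final state is stabilized by the group generated by -XY, +ZZ; other independent generating sets are equally valid.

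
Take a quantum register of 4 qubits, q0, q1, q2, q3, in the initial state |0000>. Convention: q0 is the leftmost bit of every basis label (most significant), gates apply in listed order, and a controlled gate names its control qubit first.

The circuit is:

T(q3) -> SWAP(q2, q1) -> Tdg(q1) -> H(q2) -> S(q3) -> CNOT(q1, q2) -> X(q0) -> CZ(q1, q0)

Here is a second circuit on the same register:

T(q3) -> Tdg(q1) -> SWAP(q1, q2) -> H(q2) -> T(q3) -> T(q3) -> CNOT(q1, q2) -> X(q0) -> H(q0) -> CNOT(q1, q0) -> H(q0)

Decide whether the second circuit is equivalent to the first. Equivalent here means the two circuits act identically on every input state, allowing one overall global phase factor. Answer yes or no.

No, they are not equivalent — no single phase factor reconciles the two unitaries.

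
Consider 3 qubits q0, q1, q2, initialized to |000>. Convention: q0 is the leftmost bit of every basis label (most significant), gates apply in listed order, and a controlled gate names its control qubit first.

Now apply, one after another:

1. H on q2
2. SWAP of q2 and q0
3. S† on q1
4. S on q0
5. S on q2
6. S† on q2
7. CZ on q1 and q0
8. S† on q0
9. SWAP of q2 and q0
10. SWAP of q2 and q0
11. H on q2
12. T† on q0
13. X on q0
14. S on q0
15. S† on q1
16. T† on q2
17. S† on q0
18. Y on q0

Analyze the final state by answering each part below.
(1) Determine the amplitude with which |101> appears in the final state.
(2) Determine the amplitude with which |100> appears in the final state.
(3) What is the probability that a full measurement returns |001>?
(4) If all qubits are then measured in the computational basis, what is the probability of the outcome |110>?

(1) |101> carries amplitude 1/2 in the final state.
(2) The amplitude on |100> is exp(I*pi/4)/2.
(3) Outcome |001> occurs with probability 1/4.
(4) A full measurement returns |110> with probability 0.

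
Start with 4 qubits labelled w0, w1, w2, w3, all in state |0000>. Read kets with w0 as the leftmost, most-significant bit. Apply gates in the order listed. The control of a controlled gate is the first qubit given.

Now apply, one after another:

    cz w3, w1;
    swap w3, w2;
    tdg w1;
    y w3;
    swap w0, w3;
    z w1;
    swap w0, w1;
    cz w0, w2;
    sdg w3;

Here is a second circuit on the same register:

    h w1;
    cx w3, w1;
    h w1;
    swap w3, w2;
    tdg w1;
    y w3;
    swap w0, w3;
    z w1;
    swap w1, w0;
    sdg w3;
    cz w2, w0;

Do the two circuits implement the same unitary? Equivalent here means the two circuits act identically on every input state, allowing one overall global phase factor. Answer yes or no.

Yes, they are equivalent — the unitaries differ by at most a global phase.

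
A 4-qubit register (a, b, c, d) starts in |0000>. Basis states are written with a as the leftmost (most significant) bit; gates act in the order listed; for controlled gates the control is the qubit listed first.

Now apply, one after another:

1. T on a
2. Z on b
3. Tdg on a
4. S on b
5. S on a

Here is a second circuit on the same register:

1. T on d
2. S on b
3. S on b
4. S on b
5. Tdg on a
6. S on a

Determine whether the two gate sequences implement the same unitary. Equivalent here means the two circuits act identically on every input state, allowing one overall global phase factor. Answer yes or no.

No, they are not equivalent — no single phase factor reconciles the two unitaries.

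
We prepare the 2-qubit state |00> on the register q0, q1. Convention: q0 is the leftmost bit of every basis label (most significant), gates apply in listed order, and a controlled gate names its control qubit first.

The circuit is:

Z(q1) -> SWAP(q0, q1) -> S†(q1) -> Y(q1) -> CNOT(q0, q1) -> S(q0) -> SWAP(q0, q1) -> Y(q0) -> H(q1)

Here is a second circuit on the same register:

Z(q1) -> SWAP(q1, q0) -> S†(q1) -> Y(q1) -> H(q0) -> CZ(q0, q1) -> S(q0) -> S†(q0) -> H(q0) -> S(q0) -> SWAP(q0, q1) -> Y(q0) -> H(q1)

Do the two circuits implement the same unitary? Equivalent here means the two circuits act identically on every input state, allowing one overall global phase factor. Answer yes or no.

No — the two circuits implement different unitaries, even allowing a global phase.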